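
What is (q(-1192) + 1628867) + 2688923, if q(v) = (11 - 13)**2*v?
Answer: 4313022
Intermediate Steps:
q(v) = 4*v (q(v) = (-2)**2*v = 4*v)
(q(-1192) + 1628867) + 2688923 = (4*(-1192) + 1628867) + 2688923 = (-4768 + 1628867) + 2688923 = 1624099 + 2688923 = 4313022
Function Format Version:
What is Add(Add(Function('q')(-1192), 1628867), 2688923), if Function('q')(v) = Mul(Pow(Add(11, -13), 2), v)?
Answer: 4313022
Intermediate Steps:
Function('q')(v) = Mul(4, v) (Function('q')(v) = Mul(Pow(-2, 2), v) = Mul(4, v))
Add(Add(Function('q')(-1192), 1628867), 2688923) = Add(Add(Mul(4, -1192), 1628867), 2688923) = Add(Add(-4768, 1628867), 2688923) = Add(1624099, 2688923) = 4313022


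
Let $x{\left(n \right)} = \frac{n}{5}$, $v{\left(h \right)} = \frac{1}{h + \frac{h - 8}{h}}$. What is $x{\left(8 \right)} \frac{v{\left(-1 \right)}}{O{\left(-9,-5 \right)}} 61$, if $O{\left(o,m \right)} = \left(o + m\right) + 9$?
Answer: $- \frac{61}{25} \approx -2.44$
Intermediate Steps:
$O{\left(o,m \right)} = 9 + m + o$ ($O{\left(o,m \right)} = \left(m + o\right) + 9 = 9 + m + o$)
$v{\left(h \right)} = \frac{1}{h + \frac{-8 + h}{h}}$
$x{\left(n \right)} = \frac{n}{5}$ ($x{\left(n \right)} = n \frac{1}{5} = \frac{n}{5}$)
$x{\left(8 \right)} \frac{v{\left(-1 \right)}}{O{\left(-9,-5 \right)}} 61 = \frac{1}{5} \cdot 8 \frac{\left(-1\right) \frac{1}{-8 - 1 + \left(-1\right)^{2}}}{9 - 5 - 9} \cdot 61 = \frac{8 \frac{\left(-1\right) \frac{1}{-8 - 1 + 1}}{-5}}{5} \cdot 61 = \frac{8 - \frac{1}{-8} \left(- \frac{1}{5}\right)}{5} \cdot 61 = \frac{8 \left(-1\right) \left(- \frac{1}{8}\right) \left(- \frac{1}{5}\right)}{5} \cdot 61 = \frac{8 \cdot \frac{1}{8} \left(- \frac{1}{5}\right)}{5} \cdot 61 = \frac{8}{5} \left(- \frac{1}{40}\right) 61 = \left(- \frac{1}{25}\right) 61 = - \frac{61}{25}$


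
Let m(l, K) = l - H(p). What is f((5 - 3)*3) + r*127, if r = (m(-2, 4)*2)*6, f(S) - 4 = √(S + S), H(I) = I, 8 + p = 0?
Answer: 9148 + 2*√3 ≈ 9151.5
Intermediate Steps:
p = -8 (p = -8 + 0 = -8)
f(S) = 4 + √2*√S (f(S) = 4 + √(S + S) = 4 + √(2*S) = 4 + √2*√S)
m(l, K) = 8 + l (m(l, K) = l - 1*(-8) = l + 8 = 8 + l)
r = 72 (r = ((8 - 2)*2)*6 = (6*2)*6 = 12*6 = 72)
f((5 - 3)*3) + r*127 = (4 + √2*√((5 - 3)*3)) + 72*127 = (4 + √2*√(2*3)) + 9144 = (4 + √2*√6) + 9144 = (4 + 2*√3) + 9144 = 9148 + 2*√3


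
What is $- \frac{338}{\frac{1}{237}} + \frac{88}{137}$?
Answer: $- \frac{10974434}{137} \approx -80105.0$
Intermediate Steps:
$- \frac{338}{\frac{1}{237}} + \frac{88}{137} = - 338 \frac{1}{\frac{1}{237}} + 88 \cdot \frac{1}{137} = \left(-338\right) 237 + \frac{88}{137} = -80106 + \frac{88}{137} = - \frac{10974434}{137}$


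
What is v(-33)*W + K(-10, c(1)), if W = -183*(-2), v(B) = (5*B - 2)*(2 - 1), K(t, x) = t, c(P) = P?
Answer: -61132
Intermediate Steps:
v(B) = -2 + 5*B (v(B) = (-2 + 5*B)*1 = -2 + 5*B)
W = 366
v(-33)*W + K(-10, c(1)) = (-2 + 5*(-33))*366 - 10 = (-2 - 165)*366 - 10 = -167*366 - 10 = -61122 - 10 = -61132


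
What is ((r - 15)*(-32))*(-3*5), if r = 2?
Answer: -6240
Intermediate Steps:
((r - 15)*(-32))*(-3*5) = ((2 - 15)*(-32))*(-3*5) = -13*(-32)*(-15) = 416*(-15) = -6240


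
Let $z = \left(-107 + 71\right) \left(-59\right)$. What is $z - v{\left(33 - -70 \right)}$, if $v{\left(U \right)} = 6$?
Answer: $2118$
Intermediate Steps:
$z = 2124$ ($z = \left(-36\right) \left(-59\right) = 2124$)
$z - v{\left(33 - -70 \right)} = 2124 - 6 = 2118$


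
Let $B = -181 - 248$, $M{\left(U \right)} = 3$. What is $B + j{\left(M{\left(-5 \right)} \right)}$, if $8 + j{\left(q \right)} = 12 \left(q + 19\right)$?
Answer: $-173$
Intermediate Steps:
$j{\left(q \right)} = 220 + 12 q$ ($j{\left(q \right)} = -8 + 12 \left(q + 19\right) = -8 + 12 \left(19 + q\right) = -8 + \left(228 + 12 q\right) = 220 + 12 q$)
$B = -429$ ($B = -181 - 248 = -429$)
$B + j{\left(M{\left(-5 \right)} \right)} = -429 + \left(220 + 12 \cdot 3\right) = -429 + \left(220 + 36\right) = -429 + 256 = -173$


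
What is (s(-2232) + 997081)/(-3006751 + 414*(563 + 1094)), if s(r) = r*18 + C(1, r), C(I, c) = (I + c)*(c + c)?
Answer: -10916089/2320753 ≈ -4.7037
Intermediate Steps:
C(I, c) = 2*c*(I + c) (C(I, c) = (I + c)*(2*c) = 2*c*(I + c))
s(r) = 18*r + 2*r*(1 + r) (s(r) = r*18 + 2*r*(1 + r) = 18*r + 2*r*(1 + r))
(s(-2232) + 997081)/(-3006751 + 414*(563 + 1094)) = (2*(-2232)*(10 - 2232) + 997081)/(-3006751 + 414*(563 + 1094)) = (2*(-2232)*(-2222) + 997081)/(-3006751 + 414*1657) = (9919008 + 997081)/(-3006751 + 685998) = 10916089/(-2320753) = 10916089*(-1/2320753) = -10916089/2320753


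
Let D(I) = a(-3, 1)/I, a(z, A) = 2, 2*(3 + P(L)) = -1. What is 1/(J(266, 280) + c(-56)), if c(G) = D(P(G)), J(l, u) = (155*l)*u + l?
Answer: 7/80812658 ≈ 8.6620e-8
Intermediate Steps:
P(L) = -7/2 (P(L) = -3 + (1/2)*(-1) = -3 - 1/2 = -7/2)
J(l, u) = l + 155*l*u (J(l, u) = 155*l*u + l = l + 155*l*u)
D(I) = 2/I
c(G) = -4/7 (c(G) = 2/(-7/2) = 2*(-2/7) = -4/7)
1/(J(266, 280) + c(-56)) = 1/(266*(1 + 155*280) - 4/7) = 1/(266*(1 + 43400) - 4/7) = 1/(266*43401 - 4/7) = 1/(11544666 - 4/7) = 1/(80812658/7) = 7/80812658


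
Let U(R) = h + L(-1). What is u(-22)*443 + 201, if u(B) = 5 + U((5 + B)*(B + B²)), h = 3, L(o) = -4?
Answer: 1973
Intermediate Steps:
U(R) = -1 (U(R) = 3 - 4 = -1)
u(B) = 4 (u(B) = 5 - 1 = 4)
u(-22)*443 + 201 = 4*443 + 201 = 1772 + 201 = 1973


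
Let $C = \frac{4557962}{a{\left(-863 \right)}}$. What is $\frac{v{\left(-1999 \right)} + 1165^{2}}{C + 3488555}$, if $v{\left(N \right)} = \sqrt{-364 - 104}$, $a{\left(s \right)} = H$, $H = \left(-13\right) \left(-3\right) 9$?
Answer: $\frac{476385975}{1229040767} + \frac{2106 i \sqrt{13}}{1229040767} \approx 0.38761 + 6.1782 \cdot 10^{-6} i$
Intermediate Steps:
$H = 351$ ($H = 39 \cdot 9 = 351$)
$a{\left(s \right)} = 351$
$C = \frac{4557962}{351} \approx 12986.0$
$v{\left(N \right)} = 6 i \sqrt{13}$ ($v{\left(N \right)} = \sqrt{-468} = 6 i \sqrt{13}$)
$\frac{v{\left(-1999 \right)} + 1165^{2}}{C + 3488555} = \frac{6 i \sqrt{13} + 1165^{2}}{\frac{4557962}{351} + 3488555} = \frac{6 i \sqrt{13} + 1357225}{\frac{1229040767}{351}} = \left(1357225 + 6 i \sqrt{13}\right) \frac{351}{1229040767} = \frac{476385975}{1229040767} + \frac{2106 i \sqrt{13}}{1229040767}$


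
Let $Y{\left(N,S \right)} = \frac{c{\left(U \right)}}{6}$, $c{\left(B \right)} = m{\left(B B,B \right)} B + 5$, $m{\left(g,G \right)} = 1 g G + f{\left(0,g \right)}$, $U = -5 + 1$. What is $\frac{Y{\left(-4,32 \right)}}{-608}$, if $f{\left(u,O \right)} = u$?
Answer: $- \frac{87}{1216} \approx -0.071546$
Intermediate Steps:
$U = -4$
$m{\left(g,G \right)} = G g$ ($m{\left(g,G \right)} = 1 g G + 0 = g G + 0 = G g + 0 = G g$)
$c{\left(B \right)} = 5 + B^{4}$ ($c{\left(B \right)} = B B B B + 5 = B B^{2} B + 5 = B^{3} B + 5 = B^{4} + 5 = 5 + B^{4}$)
$Y{\left(N,S \right)} = \frac{87}{2}$ ($Y{\left(N,S \right)} = \frac{5 + \left(-4\right)^{4}}{6} = \left(5 + 256\right) \frac{1}{6} = 261 \cdot \frac{1}{6} = \frac{87}{2}$)
$\frac{Y{\left(-4,32 \right)}}{-608} = \frac{87}{2 \left(-608\right)} = \frac{87}{2} \left(- \frac{1}{608}\right) = - \frac{87}{1216}$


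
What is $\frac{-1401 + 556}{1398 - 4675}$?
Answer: $\frac{845}{3277} \approx 0.25786$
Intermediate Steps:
$\frac{-1401 + 556}{1398 - 4675} = - \frac{845}{1398 - 4675} = - \frac{845}{-3277} = \left(-845\right) \left(- \frac{1}{3277}\right) = \frac{845}{3277}$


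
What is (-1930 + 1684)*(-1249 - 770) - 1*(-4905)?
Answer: 501579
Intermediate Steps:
(-1930 + 1684)*(-1249 - 770) - 1*(-4905) = -246*(-2019) + 4905 = 496674 + 4905 = 501579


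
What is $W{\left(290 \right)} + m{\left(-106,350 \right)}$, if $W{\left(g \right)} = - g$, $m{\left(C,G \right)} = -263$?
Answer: $-553$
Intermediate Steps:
$W{\left(290 \right)} + m{\left(-106,350 \right)} = \left(-1\right) 290 - 263 = -290 - 263 = -553$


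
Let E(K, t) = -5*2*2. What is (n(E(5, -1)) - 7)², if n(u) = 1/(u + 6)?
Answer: 9801/196 ≈ 50.005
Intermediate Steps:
E(K, t) = -20 (E(K, t) = -10*2 = -20)
n(u) = 1/(6 + u)
(n(E(5, -1)) - 7)² = (1/(6 - 20) - 7)² = (1/(-14) - 7)² = (-1/14 - 7)² = (-99/14)² = 9801/196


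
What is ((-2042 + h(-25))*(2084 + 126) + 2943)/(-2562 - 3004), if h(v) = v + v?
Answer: 4620377/5566 ≈ 830.11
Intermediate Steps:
h(v) = 2*v
((-2042 + h(-25))*(2084 + 126) + 2943)/(-2562 - 3004) = ((-2042 + 2*(-25))*(2084 + 126) + 2943)/(-2562 - 3004) = ((-2042 - 50)*2210 + 2943)/(-5566) = (-2092*2210 + 2943)*(-1/5566) = (-4623320 + 2943)*(-1/5566) = -4620377*(-1/5566) = 4620377/5566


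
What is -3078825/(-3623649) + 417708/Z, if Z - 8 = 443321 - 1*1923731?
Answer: 507378585193/894076204483 ≈ 0.56749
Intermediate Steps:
Z = -1480402 (Z = 8 + (443321 - 1*1923731) = 8 + (443321 - 1923731) = 8 - 1480410 = -1480402)
-3078825/(-3623649) + 417708/Z = -3078825/(-3623649) + 417708/(-1480402) = -3078825*(-1/3623649) + 417708*(-1/1480402) = 1026275/1207883 - 208854/740201 = 507378585193/894076204483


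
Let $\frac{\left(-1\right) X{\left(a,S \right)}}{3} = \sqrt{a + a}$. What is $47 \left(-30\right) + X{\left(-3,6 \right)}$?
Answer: $-1410 - 3 i \sqrt{6} \approx -1410.0 - 7.3485 i$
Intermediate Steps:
$X{\left(a,S \right)} = - 3 \sqrt{2} \sqrt{a}$ ($X{\left(a,S \right)} = - 3 \sqrt{a + a} = - 3 \sqrt{2 a} = - 3 \sqrt{2} \sqrt{a}$)
$47 \left(-30\right) + X{\left(-3,6 \right)} = 47 \left(-30\right) - 3 \sqrt{2} \sqrt{-3} = -1410 - 3 \sqrt{2} i \sqrt{3} = -1410 - 3 i \sqrt{6}$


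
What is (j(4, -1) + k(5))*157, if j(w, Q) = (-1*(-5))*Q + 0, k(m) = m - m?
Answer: -785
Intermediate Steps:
k(m) = 0
j(w, Q) = 5*Q (j(w, Q) = 5*Q + 0 = 5*Q)
(j(4, -1) + k(5))*157 = (5*(-1) + 0)*157 = (-5 + 0)*157 = -5*157 = -785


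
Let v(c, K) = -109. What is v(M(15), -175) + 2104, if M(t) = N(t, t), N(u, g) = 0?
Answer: 1995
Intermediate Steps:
M(t) = 0
v(M(15), -175) + 2104 = -109 + 2104 = 1995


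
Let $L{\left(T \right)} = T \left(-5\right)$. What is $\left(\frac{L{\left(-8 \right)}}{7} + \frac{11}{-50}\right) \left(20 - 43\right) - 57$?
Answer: $- \frac{64179}{350} \approx -183.37$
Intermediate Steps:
$L{\left(T \right)} = - 5 T$
$\left(\frac{L{\left(-8 \right)}}{7} + \frac{11}{-50}\right) \left(20 - 43\right) - 57 = \left(\frac{\left(-5\right) \left(-8\right)}{7} + \frac{11}{-50}\right) \left(20 - 43\right) - 57 = \left(40 \cdot \frac{1}{7} + 11 \left(- \frac{1}{50}\right)\right) \left(-23\right) - 57 = \left(\frac{40}{7} - \frac{11}{50}\right) \left(-23\right) - 57 = \frac{1923}{350} \left(-23\right) - 57 = - \frac{44229}{350} - 57 = - \frac{64179}{350}$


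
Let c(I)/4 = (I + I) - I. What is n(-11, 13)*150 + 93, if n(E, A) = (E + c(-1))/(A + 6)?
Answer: -483/19 ≈ -25.421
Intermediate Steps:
c(I) = 4*I (c(I) = 4*((I + I) - I) = 4*(2*I - I) = 4*I)
n(E, A) = (-4 + E)/(6 + A) (n(E, A) = (E + 4*(-1))/(A + 6) = (E - 4)/(6 + A) = (-4 + E)/(6 + A))
n(-11, 13)*150 + 93 = ((-4 - 11)/(6 + 13))*150 + 93 = (-15/19)*150 + 93 = ((1/19)*(-15))*150 + 93 = -15/19*150 + 93 = -2250/19 + 93 = -483/19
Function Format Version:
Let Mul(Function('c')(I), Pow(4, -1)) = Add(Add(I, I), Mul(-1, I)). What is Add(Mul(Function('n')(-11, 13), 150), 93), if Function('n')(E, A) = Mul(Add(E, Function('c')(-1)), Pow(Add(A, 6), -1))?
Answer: Rational(-483, 19) ≈ -25.421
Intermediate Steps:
Function('c')(I) = Mul(4, I) (Function('c')(I) = Mul(4, Add(Add(I, I), Mul(-1, I))) = Mul(4, Add(Mul(2, I), Mul(-1, I))) = Mul(4, I))
Function('n')(E, A) = Mul(Pow(Add(6, A), -1), Add(-4, E)) (Function('n')(E, A) = Mul(Add(E, Mul(4, -1)), Pow(Add(A, 6), -1)) = Mul(Add(E, -4), Pow(Add(6, A), -1)) = Mul(Add(-4, E), Pow(Add(6, A), -1)) = Mul(Pow(Add(6, A), -1), Add(-4, E)))
Add(Mul(Function('n')(-11, 13), 150), 93) = Add(Mul(Mul(Pow(Add(6, 13), -1), Add(-4, -11)), 150), 93) = Add(Mul(Mul(Pow(19, -1), -15), 150), 93) = Add(Mul(Mul(Rational(1, 19), -15), 150), 93) = Add(Mul(Rational(-15, 19), 150), 93) = Add(Rational(-2250, 19), 93) = Rational(-483, 19)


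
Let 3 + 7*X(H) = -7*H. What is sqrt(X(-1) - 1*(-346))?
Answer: sqrt(16982)/7 ≈ 18.616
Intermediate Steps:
X(H) = -3/7 - H (X(H) = -3/7 + (-7*H)/7 = -3/7 - H)
sqrt(X(-1) - 1*(-346)) = sqrt((-3/7 - 1*(-1)) - 1*(-346)) = sqrt((-3/7 + 1) + 346) = sqrt(4/7 + 346) = sqrt(2426/7) = sqrt(16982)/7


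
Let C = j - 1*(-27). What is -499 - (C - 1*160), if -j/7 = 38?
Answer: -100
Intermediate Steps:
j = -266 (j = -7*38 = -266)
C = -239 (C = -266 - 1*(-27) = -266 + 27 = -239)
-499 - (C - 1*160) = -499 - (-239 - 1*160) = -499 - (-239 - 160) = -499 - 1*(-399) = -499 + 399 = -100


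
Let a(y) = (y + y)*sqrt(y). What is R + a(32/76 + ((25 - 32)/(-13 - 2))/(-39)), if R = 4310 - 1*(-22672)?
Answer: 26982 + 9094*sqrt(5615545)/41181075 ≈ 26983.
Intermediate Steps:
R = 26982 (R = 4310 + 22672 = 26982)
a(y) = 2*y**(3/2) (a(y) = (2*y)*sqrt(y) = 2*y**(3/2))
R + a(32/76 + ((25 - 32)/(-13 - 2))/(-39)) = 26982 + 2*(32/76 + ((25 - 32)/(-13 - 2))/(-39))**(3/2) = 26982 + 2*(32*(1/76) - 7/(-15)*(-1/39))**(3/2) = 26982 + 2*(8/19 - 7*(-1/15)*(-1/39))**(3/2) = 26982 + 2*(8/19 + (7/15)*(-1/39))**(3/2) = 26982 + 2*(8/19 - 7/585)**(3/2) = 26982 + 2*(4547/11115)**(3/2) = 26982 + 2*(4547*sqrt(5615545)/41181075) = 26982 + 9094*sqrt(5615545)/41181075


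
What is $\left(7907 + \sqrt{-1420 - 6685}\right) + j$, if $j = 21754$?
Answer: $29661 + i \sqrt{8105} \approx 29661.0 + 90.028 i$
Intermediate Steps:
$\left(7907 + \sqrt{-1420 - 6685}\right) + j = \left(7907 + \sqrt{-1420 - 6685}\right) + 21754 = \left(7907 + \sqrt{-8105}\right) + 21754 = \left(7907 + i \sqrt{8105}\right) + 21754 = 29661 + i \sqrt{8105}$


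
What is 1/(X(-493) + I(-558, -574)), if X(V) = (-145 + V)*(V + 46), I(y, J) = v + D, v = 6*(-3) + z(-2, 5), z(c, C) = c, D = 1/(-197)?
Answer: 197/56177701 ≈ 3.5067e-6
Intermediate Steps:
D = -1/197 ≈ -0.0050761
v = -20 (v = 6*(-3) - 2 = -18 - 2 = -20)
I(y, J) = -3941/197 (I(y, J) = -20 - 1/197 = -3941/197)
X(V) = (-145 + V)*(46 + V)
1/(X(-493) + I(-558, -574)) = 1/((-6670 + (-493)² - 99*(-493)) - 3941/197) = 1/((-6670 + 243049 + 48807) - 3941/197) = 1/(285186 - 3941/197) = 1/(56177701/197) = 197/56177701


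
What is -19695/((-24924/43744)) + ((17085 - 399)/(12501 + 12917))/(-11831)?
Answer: 10795084976347949/312298091783 ≈ 34567.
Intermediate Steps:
-19695/((-24924/43744)) + ((17085 - 399)/(12501 + 12917))/(-11831) = -19695/((-24924*1/43744)) + (16686/25418)*(-1/11831) = -19695/(-6231/10936) + (16686*(1/25418))*(-1/11831) = -19695*(-10936/6231) + (8343/12709)*(-1/11831) = 71794840/2077 - 8343/150360179 = 10795084976347949/312298091783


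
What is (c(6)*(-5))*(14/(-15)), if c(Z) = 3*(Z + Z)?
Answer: 168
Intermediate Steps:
c(Z) = 6*Z (c(Z) = 3*(2*Z) = 6*Z)
(c(6)*(-5))*(14/(-15)) = ((6*6)*(-5))*(14/(-15)) = (36*(-5))*(14*(-1/15)) = -180*(-14/15) = 168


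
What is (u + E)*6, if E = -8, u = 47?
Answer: 234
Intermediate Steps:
(u + E)*6 = (47 - 8)*6 = 39*6 = 234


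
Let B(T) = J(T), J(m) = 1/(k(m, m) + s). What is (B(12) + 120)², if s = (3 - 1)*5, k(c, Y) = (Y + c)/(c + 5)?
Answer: 542750209/37636 ≈ 14421.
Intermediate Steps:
k(c, Y) = (Y + c)/(5 + c)
s = 10 (s = 2*5 = 10)
J(m) = 1/(10 + 2*m/(5 + m)) (J(m) = 1/((m + m)/(5 + m) + 10) = 1/((2*m)/(5 + m) + 10) = 1/(2*m/(5 + m) + 10) = 1/(10 + 2*m/(5 + m)))
B(T) = (5 + T)/(2*(25 + 6*T))
(B(12) + 120)² = ((5 + 12)/(2*(25 + 6*12)) + 120)² = ((½)*17/(25 + 72) + 120)² = ((½)*17/97 + 120)² = ((½)*(1/97)*17 + 120)² = (17/194 + 120)² = (23297/194)² = 542750209/37636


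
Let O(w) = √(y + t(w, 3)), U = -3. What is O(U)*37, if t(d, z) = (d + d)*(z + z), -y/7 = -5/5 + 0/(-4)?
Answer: 37*I*√29 ≈ 199.25*I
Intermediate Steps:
y = 7 (y = -7*(-5/5 + 0/(-4)) = -7*(-5*⅕ + 0*(-¼)) = -7*(-1 + 0) = -7*(-1) = 7)
t(d, z) = 4*d*z (t(d, z) = (2*d)*(2*z) = 4*d*z)
O(w) = √(7 + 12*w) (O(w) = √(7 + 4*w*3) = √(7 + 12*w))
O(U)*37 = √(7 + 12*(-3))*37 = √(7 - 36)*37 = √(-29)*37 = (I*√29)*37 = 37*I*√29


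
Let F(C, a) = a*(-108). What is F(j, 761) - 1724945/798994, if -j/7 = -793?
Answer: -65669443817/798994 ≈ -82190.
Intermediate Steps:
j = 5551 (j = -7*(-793) = 5551)
F(C, a) = -108*a
F(j, 761) - 1724945/798994 = -108*761 - 1724945/798994 = -82188 - 1724945*1/798994 = -82188 - 1724945/798994 = -65669443817/798994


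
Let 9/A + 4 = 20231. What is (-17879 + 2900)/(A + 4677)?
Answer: -100993411/31533896 ≈ -3.2027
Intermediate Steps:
A = 9/20227 (A = 9/(-4 + 20231) = 9/20227 ≈ 0.00044495)
(-17879 + 2900)/(A + 4677) = (-17879 + 2900)/(9/20227 + 4677) = -14979/94601688/20227 = -14979*20227/94601688 = -100993411/31533896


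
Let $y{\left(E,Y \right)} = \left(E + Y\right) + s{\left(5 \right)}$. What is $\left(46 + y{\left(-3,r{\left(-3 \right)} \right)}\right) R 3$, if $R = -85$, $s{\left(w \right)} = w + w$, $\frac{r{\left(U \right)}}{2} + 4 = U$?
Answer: $-9945$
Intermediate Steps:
$r{\left(U \right)} = -8 + 2 U$
$s{\left(w \right)} = 2 w$
$y{\left(E,Y \right)} = 10 + E + Y$ ($y{\left(E,Y \right)} = \left(E + Y\right) + 2 \cdot 5 = \left(E + Y\right) + 10 = 10 + E + Y$)
$\left(46 + y{\left(-3,r{\left(-3 \right)} \right)}\right) R 3 = \left(46 + \left(10 - 3 + \left(-8 + 2 \left(-3\right)\right)\right)\right) \left(-85\right) 3 = \left(46 - 7\right) \left(-85\right) 3 = 39 \left(-85\right) 3 = \left(-3315\right) 3 = -9945$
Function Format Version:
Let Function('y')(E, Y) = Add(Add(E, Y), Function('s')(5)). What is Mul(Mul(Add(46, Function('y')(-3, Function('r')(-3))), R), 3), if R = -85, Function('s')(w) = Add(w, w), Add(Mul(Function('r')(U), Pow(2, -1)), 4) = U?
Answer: -9945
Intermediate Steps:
Function('r')(U) = Add(-8, Mul(2, U))
Function('s')(w) = Mul(2, w)
Function('y')(E, Y) = Add(10, E, Y) (Function('y')(E, Y) = Add(Add(E, Y), Mul(2, 5)) = Add(Add(E, Y), 10) = Add(10, E, Y))
Mul(Mul(Add(46, Function('y')(-3, Function('r')(-3))), R), 3) = Mul(Mul(Add(46, Add(10, -3, Add(-8, Mul(2, -3)))), -85), 3) = Mul(Mul(Add(46, Add(10, -3, Add(-8, -6))), -85), 3) = Mul(Mul(Add(46, Add(10, -3, -14)), -85), 3) = Mul(Mul(Add(46, -7), -85), 3) = Mul(Mul(39, -85), 3) = Mul(-3315, 3) = -9945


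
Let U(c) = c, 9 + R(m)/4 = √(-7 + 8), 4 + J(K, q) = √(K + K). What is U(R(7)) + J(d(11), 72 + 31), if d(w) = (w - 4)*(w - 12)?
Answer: -36 + I*√14 ≈ -36.0 + 3.7417*I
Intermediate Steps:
d(w) = (-12 + w)*(-4 + w) (d(w) = (-4 + w)*(-12 + w) = (-12 + w)*(-4 + w))
J(K, q) = -4 + √2*√K (J(K, q) = -4 + √(K + K) = -4 + √(2*K) = -4 + √2*√K)
R(m) = -32 (R(m) = -36 + 4*√(-7 + 8) = -36 + 4*√1 = -36 + 4*1 = -36 + 4 = -32)
U(R(7)) + J(d(11), 72 + 31) = -32 + (-4 + √2*√(48 + 11² - 16*11)) = -32 + (-4 + √2*√(48 + 121 - 176)) = -32 + (-4 + √2*√(-7)) = -32 + (-4 + √2*(I*√7)) = -32 + (-4 + I*√14) = -36 + I*√14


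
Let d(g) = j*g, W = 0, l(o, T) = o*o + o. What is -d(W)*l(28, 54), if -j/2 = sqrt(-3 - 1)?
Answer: 0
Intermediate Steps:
l(o, T) = o + o**2 (l(o, T) = o**2 + o = o + o**2)
j = -4*I (j = -2*sqrt(-3 - 1) = -4*I ≈ -4.0*I)
d(g) = -4*I*g (d(g) = (-4*I)*g = -4*I*g)
-d(W)*l(28, 54) = -(-4*I*0)*28*(1 + 28) = -0*28*29 = -0*812 = -1*0 = 0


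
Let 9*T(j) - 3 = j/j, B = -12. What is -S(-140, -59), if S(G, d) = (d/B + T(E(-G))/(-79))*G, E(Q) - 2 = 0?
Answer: 488845/711 ≈ 687.55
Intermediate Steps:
E(Q) = 2 (E(Q) = 2 + 0 = 2)
T(j) = 4/9 (T(j) = ⅓ + (j/j)/9 = ⅓ + (⅑)*1 = ⅓ + ⅑ = 4/9)
S(G, d) = G*(-4/711 - d/12) (S(G, d) = (d/(-12) + (4/9)/(-79))*G = (d*(-1/12) + (4/9)*(-1/79))*G = (-d/12 - 4/711)*G = (-4/711 - d/12)*G = G*(-4/711 - d/12))
-S(-140, -59) = -(-140)*(-16 - 237*(-59))/2844 = -(-140)*(-16 + 13983)/2844 = -(-140)*13967/2844 = -1*(-488845/711) = 488845/711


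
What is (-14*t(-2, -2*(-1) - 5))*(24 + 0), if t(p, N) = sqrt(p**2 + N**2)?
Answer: -336*sqrt(13) ≈ -1211.5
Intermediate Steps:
t(p, N) = sqrt(N**2 + p**2)
(-14*t(-2, -2*(-1) - 5))*(24 + 0) = (-14*sqrt((-2*(-1) - 5)**2 + (-2)**2))*(24 + 0) = -14*sqrt((2 - 5)**2 + 4)*24 = -14*sqrt((-3)**2 + 4)*24 = -14*sqrt(9 + 4)*24 = -14*sqrt(13)*24 = -336*sqrt(13)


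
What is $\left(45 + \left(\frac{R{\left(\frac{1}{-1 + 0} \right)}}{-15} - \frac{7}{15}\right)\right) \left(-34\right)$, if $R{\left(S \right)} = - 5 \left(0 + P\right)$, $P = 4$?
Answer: $- \frac{23392}{15} \approx -1559.5$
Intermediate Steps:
$R{\left(S \right)} = -20$ ($R{\left(S \right)} = - 5 \left(0 + 4\right) = \left(-5\right) 4 = -20$)
$\left(45 + \left(\frac{R{\left(\frac{1}{-1 + 0} \right)}}{-15} - \frac{7}{15}\right)\right) \left(-34\right) = \left(45 - \left(- \frac{4}{3} + \frac{7}{15}\right)\right) \left(-34\right) = \left(45 - - \frac{13}{15}\right) \left(-34\right) = \left(45 + \left(\frac{4}{3} - \frac{7}{15}\right)\right) \left(-34\right) = \left(45 + \frac{13}{15}\right) \left(-34\right) = \frac{688}{15} \left(-34\right) = - \frac{23392}{15}$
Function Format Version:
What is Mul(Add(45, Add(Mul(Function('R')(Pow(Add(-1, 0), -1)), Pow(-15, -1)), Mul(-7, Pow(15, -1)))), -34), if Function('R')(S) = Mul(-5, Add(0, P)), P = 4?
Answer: Rational(-23392, 15) ≈ -1559.5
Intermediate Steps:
Function('R')(S) = -20 (Function('R')(S) = Mul(-5, Add(0, 4)) = Mul(-5, 4) = -20)
Mul(Add(45, Add(Mul(Function('R')(Pow(Add(-1, 0), -1)), Pow(-15, -1)), Mul(-7, Pow(15, -1)))), -34) = Mul(Add(45, Add(Mul(-20, Pow(-15, -1)), Mul(-7, Pow(15, -1)))), -34) = Mul(Add(45, Add(Mul(-20, Rational(-1, 15)), Mul(-7, Rational(1, 15)))), -34) = Mul(Add(45, Add(Rational(4, 3), Rational(-7, 15))), -34) = Mul(Add(45, Rational(13, 15)), -34) = Mul(Rational(688, 15), -34) = Rational(-23392, 15)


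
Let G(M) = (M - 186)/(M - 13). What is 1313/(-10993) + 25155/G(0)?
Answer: 1198210559/681566 ≈ 1758.0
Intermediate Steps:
G(M) = (-186 + M)/(-13 + M)
1313/(-10993) + 25155/G(0) = 1313/(-10993) + 25155/(((-186 + 0)/(-13 + 0))) = 1313*(-1/10993) + 25155/((-186/(-13))) = -1313/10993 + 25155/((-1/13*(-186))) = -1313/10993 + 25155/(186/13) = -1313/10993 + 25155*(13/186) = -1313/10993 + 109005/62 = 1198210559/681566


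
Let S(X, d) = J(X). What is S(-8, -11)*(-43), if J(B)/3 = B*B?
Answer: -8256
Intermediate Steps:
J(B) = 3*B² (J(B) = 3*(B*B) = 3*B²)
S(X, d) = 3*X²
S(-8, -11)*(-43) = (3*(-8)²)*(-43) = (3*64)*(-43) = 192*(-43) = -8256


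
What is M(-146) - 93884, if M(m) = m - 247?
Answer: -94277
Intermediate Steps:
M(m) = -247 + m
M(-146) - 93884 = (-247 - 146) - 93884 = -393 - 93884 = -94277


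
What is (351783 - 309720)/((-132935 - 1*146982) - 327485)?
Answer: -42063/607402 ≈ -0.069251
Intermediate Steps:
(351783 - 309720)/((-132935 - 1*146982) - 327485) = 42063/((-132935 - 146982) - 327485) = 42063/(-279917 - 327485) = 42063/(-607402) = 42063*(-1/607402) = -42063/607402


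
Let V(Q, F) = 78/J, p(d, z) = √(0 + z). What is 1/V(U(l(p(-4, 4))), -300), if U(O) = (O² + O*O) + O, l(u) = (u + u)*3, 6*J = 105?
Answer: 35/156 ≈ 0.22436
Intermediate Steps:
J = 35/2 (J = (⅙)*105 = 35/2 ≈ 17.500)
p(d, z) = √z
l(u) = 6*u (l(u) = (2*u)*3 = 6*u)
U(O) = O + 2*O² (U(O) = (O² + O²) + O = 2*O² + O = O + 2*O²)
V(Q, F) = 156/35 (V(Q, F) = 78/(35/2) = 78*(2/35) = 156/35)
1/V(U(l(p(-4, 4))), -300) = 1/(156/35) = 35/156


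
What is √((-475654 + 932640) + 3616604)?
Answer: √4073590 ≈ 2018.3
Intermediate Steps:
√((-475654 + 932640) + 3616604) = √(456986 + 3616604) = √4073590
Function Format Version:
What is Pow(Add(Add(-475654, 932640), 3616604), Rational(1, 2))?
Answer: Pow(4073590, Rational(1, 2)) ≈ 2018.3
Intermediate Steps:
Pow(Add(Add(-475654, 932640), 3616604), Rational(1, 2)) = Pow(Add(456986, 3616604), Rational(1, 2)) = Pow(4073590, Rational(1, 2))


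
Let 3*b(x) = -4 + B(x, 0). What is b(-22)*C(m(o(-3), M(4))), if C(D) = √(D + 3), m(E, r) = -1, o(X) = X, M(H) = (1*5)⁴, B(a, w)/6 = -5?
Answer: -34*√2/3 ≈ -16.028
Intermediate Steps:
B(a, w) = -30 (B(a, w) = 6*(-5) = -30)
M(H) = 625 (M(H) = 5⁴ = 625)
C(D) = √(3 + D)
b(x) = -34/3 (b(x) = (-4 - 30)/3 = (⅓)*(-34) = -34/3)
b(-22)*C(m(o(-3), M(4))) = -34*√(3 - 1)/3 = -34*√2/3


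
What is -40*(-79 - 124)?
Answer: 8120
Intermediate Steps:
-40*(-79 - 124) = -40*(-203) = 8120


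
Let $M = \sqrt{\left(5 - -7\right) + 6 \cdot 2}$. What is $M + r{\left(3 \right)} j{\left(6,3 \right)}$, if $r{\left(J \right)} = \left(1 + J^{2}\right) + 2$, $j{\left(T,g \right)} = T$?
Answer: $72 + 2 \sqrt{6} \approx 76.899$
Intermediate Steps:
$r{\left(J \right)} = 3 + J^{2}$
$M = 2 \sqrt{6}$ ($M = \sqrt{\left(5 + 7\right) + 12} = \sqrt{12 + 12} = \sqrt{24} = 2 \sqrt{6} \approx 4.899$)
$M + r{\left(3 \right)} j{\left(6,3 \right)} = 2 \sqrt{6} + \left(3 + 3^{2}\right) 6 = 2 \sqrt{6} + \left(3 + 9\right) 6 = 2 \sqrt{6} + 12 \cdot 6 = 2 \sqrt{6} + 72 = 72 + 2 \sqrt{6}$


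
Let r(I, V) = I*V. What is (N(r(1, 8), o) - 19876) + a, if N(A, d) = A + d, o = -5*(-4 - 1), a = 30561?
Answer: 10718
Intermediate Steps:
o = 25 (o = -5*(-5) = 25)
(N(r(1, 8), o) - 19876) + a = ((1*8 + 25) - 19876) + 30561 = ((8 + 25) - 19876) + 30561 = (33 - 19876) + 30561 = -19843 + 30561 = 10718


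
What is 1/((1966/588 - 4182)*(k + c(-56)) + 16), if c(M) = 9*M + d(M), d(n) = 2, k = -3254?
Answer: 49/769057434 ≈ 6.3714e-8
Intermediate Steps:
c(M) = 2 + 9*M (c(M) = 9*M + 2 = 2 + 9*M)
1/((1966/588 - 4182)*(k + c(-56)) + 16) = 1/((1966/588 - 4182)*(-3254 + (2 + 9*(-56))) + 16) = 1/((1966*(1/588) - 4182)*(-3254 + (2 - 504)) + 16) = 1/((983/294 - 4182)*(-3254 - 502) + 16) = 1/(-1228525/294*(-3756) + 16) = 1/(769056650/49 + 16) = 1/(769057434/49) = 49/769057434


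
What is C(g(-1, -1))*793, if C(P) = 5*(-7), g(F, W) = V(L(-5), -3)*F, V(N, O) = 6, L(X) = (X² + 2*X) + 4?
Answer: -27755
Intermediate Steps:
L(X) = 4 + X² + 2*X
g(F, W) = 6*F
C(P) = -35
C(g(-1, -1))*793 = -35*793 = -27755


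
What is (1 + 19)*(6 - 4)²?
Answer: 80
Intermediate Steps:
(1 + 19)*(6 - 4)² = 20*2² = 20*4 = 80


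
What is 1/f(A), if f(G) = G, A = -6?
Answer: -⅙ ≈ -0.16667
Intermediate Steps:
1/f(A) = 1/(-6) = -⅙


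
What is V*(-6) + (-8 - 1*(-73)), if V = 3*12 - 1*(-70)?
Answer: -571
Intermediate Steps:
V = 106 (V = 36 + 70 = 106)
V*(-6) + (-8 - 1*(-73)) = 106*(-6) + (-8 - 1*(-73)) = -636 + (-8 + 73) = -636 + 65 = -571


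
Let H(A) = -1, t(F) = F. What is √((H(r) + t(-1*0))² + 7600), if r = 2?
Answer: √7601 ≈ 87.184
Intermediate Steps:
√((H(r) + t(-1*0))² + 7600) = √((-1 - 1*0)² + 7600) = √((-1 + 0)² + 7600) = √((-1)² + 7600) = √(1 + 7600) = √7601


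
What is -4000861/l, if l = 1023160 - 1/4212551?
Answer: -16853831006411/4310113681159 ≈ -3.9103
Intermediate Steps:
l = 4310113681159/4212551 (l = 1023160 - 1*1/4212551 = 1023160 - 1/4212551 = 4310113681159/4212551 ≈ 1.0232e+6)
-4000861/l = -4000861/4310113681159/4212551 = -4000861*4212551/4310113681159 = -16853831006411/4310113681159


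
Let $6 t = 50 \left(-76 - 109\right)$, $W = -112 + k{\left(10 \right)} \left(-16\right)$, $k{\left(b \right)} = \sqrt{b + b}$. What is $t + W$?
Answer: $- \frac{4961}{3} - 32 \sqrt{5} \approx -1725.2$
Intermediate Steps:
$k{\left(b \right)} = \sqrt{2} \sqrt{b}$ ($k{\left(b \right)} = \sqrt{2 b} = \sqrt{2} \sqrt{b}$)
$W = -112 - 32 \sqrt{5}$ ($W = -112 + \sqrt{2} \sqrt{10} \left(-16\right) = -112 + 2 \sqrt{5} \left(-16\right) = -112 - 32 \sqrt{5} \approx -183.55$)
$t = - \frac{4625}{3}$ ($t = \frac{50 \left(-76 - 109\right)}{6} = \frac{50 \left(-185\right)}{6} = \frac{1}{6} \left(-9250\right) = - \frac{4625}{3} \approx -1541.7$)
$t + W = - \frac{4625}{3} - \left(112 + 32 \sqrt{5}\right) = - \frac{4961}{3} - 32 \sqrt{5}$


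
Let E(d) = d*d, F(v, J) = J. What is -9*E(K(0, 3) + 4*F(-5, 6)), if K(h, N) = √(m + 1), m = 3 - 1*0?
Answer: -6084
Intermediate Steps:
m = 3 (m = 3 + 0 = 3)
K(h, N) = 2 (K(h, N) = √(3 + 1) = √4 = 2)
E(d) = d²
-9*E(K(0, 3) + 4*F(-5, 6)) = -9*(2 + 4*6)² = -9*(2 + 24)² = -9*26² = -9*676 = -6084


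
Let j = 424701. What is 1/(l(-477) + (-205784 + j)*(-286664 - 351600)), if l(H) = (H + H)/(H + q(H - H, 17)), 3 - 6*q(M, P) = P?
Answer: -719/100463598021841 ≈ -7.1568e-12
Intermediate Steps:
q(M, P) = 1/2 - P/6
l(H) = 2*H/(-7/3 + H) (l(H) = (H + H)/(H + (1/2 - 1/6*17)) = (2*H)/(H + (1/2 - 17/6)) = (2*H)/(H - 7/3) = (2*H)/(-7/3 + H) = 2*H/(-7/3 + H))
1/(l(-477) + (-205784 + j)*(-286664 - 351600)) = 1/(6*(-477)/(-7 + 3*(-477)) + (-205784 + 424701)*(-286664 - 351600)) = 1/(6*(-477)/(-7 - 1431) + 218917*(-638264)) = 1/(6*(-477)/(-1438) - 139726840088) = 1/(6*(-477)*(-1/1438) - 139726840088) = 1/(1431/719 - 139726840088) = 1/(-100463598021841/719) = -719/100463598021841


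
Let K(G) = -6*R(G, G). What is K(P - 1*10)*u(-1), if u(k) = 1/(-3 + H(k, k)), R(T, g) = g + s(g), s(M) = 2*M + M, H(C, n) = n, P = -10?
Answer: -120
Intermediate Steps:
s(M) = 3*M
R(T, g) = 4*g (R(T, g) = g + 3*g = 4*g)
u(k) = 1/(-3 + k)
K(G) = -24*G
K(P - 1*10)*u(-1) = (-24*(-10 - 1*10))/(-3 - 1) = -24*(-10 - 10)/(-4) = -24*(-20)*(-1/4) = 480*(-1/4) = -120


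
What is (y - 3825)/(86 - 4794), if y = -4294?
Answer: 8119/4708 ≈ 1.7245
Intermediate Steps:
(y - 3825)/(86 - 4794) = (-4294 - 3825)/(86 - 4794) = -8119/(-4708) = -8119*(-1/4708) = 8119/4708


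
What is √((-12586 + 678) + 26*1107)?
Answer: √16874 ≈ 129.90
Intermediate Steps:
√((-12586 + 678) + 26*1107) = √(-11908 + 28782) = √16874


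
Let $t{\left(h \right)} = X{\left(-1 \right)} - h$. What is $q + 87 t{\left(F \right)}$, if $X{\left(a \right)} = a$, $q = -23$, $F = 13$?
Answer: $-1241$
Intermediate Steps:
$t{\left(h \right)} = -1 - h$
$q + 87 t{\left(F \right)} = -23 + 87 \left(-1 - 13\right) = -23 + 87 \left(-14\right) = -23 - 1218 = -1241$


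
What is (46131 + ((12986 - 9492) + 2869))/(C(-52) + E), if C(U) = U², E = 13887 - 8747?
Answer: 26247/3922 ≈ 6.6922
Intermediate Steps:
E = 5140
(46131 + ((12986 - 9492) + 2869))/(C(-52) + E) = (46131 + ((12986 - 9492) + 2869))/((-52)² + 5140) = (46131 + (3494 + 2869))/(2704 + 5140) = (46131 + 6363)/7844 = 52494*(1/7844) = 26247/3922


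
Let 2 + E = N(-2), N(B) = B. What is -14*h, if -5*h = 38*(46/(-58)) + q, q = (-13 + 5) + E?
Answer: -17108/145 ≈ -117.99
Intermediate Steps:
E = -4 (E = -2 - 2 = -4)
q = -12 (q = (-13 + 5) - 4 = -8 - 4 = -12)
h = 1222/145 (h = -(38*(46/(-58)) - 12)/5 = -(38*(46*(-1/58)) - 12)/5 = -(38*(-23/29) - 12)/5 = -(-874/29 - 12)/5 = -1/5*(-1222/29) = 1222/145 ≈ 8.4276)
-14*h = -14*1222/145 = -17108/145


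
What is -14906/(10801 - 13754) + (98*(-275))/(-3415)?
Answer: 26097468/2016899 ≈ 12.939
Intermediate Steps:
-14906/(10801 - 13754) + (98*(-275))/(-3415) = -14906/(-2953) - 26950*(-1/3415) = -14906*(-1/2953) + 5390/683 = 14906/2953 + 5390/683 = 26097468/2016899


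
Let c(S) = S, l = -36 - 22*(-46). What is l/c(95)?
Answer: 976/95 ≈ 10.274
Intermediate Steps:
l = 976 (l = -36 + 1012 = 976)
l/c(95) = 976/95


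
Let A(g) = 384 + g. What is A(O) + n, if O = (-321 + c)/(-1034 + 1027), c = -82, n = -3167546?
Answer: -22169731/7 ≈ -3.1671e+6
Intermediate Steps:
O = 403/7 (O = (-321 - 82)/(-1034 + 1027) = -403/(-7) = -403*(-⅐) = 403/7 ≈ 57.571)
A(O) + n = (384 + 403/7) - 3167546 = 3091/7 - 3167546 = -22169731/7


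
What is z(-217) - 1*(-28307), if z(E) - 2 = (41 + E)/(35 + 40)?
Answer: 2122999/75 ≈ 28307.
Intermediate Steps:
z(E) = 191/75 + E/75 (z(E) = 2 + (41 + E)/(35 + 40) = 2 + (41 + E)/75 = 2 + (41 + E)*(1/75) = 2 + (41/75 + E/75) = 191/75 + E/75)
z(-217) - 1*(-28307) = (191/75 + (1/75)*(-217)) - 1*(-28307) = (191/75 - 217/75) + 28307 = -26/75 + 28307 = 2122999/75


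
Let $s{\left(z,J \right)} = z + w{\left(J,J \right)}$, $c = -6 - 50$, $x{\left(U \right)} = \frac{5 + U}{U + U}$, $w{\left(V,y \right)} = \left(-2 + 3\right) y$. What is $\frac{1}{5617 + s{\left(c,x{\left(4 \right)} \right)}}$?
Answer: $\frac{8}{44497} \approx 0.00017979$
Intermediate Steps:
$w{\left(V,y \right)} = y$ ($w{\left(V,y \right)} = 1 y = y$)
$x{\left(U \right)} = \frac{5 + U}{2 U}$
$c = -56$
$s{\left(z,J \right)} = J + z$ ($s{\left(z,J \right)} = z + J = J + z$)
$\frac{1}{5617 + s{\left(c,x{\left(4 \right)} \right)}} = \frac{1}{5617 - \left(56 - \frac{5 + 4}{2 \cdot 4}\right)} = \frac{1}{5617 - \left(56 - \frac{9}{8}\right)} = \frac{1}{5617 + \left(\frac{9}{8} - 56\right)} = \frac{1}{5617 - \frac{439}{8}} = \frac{1}{\frac{44497}{8}} = \frac{8}{44497}$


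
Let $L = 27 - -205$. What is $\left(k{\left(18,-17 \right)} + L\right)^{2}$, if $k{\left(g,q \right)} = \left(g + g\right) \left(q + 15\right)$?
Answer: $25600$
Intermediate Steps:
$k{\left(g,q \right)} = 2 g \left(15 + q\right)$
$L = 232$ ($L = 27 + 205 = 232$)
$\left(k{\left(18,-17 \right)} + L\right)^{2} = \left(2 \cdot 18 \left(15 - 17\right) + 232\right)^{2} = \left(2 \cdot 18 \left(-2\right) + 232\right)^{2} = \left(-72 + 232\right)^{2} = 160^{2} = 25600$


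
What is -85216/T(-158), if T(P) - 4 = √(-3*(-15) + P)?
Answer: -340864/129 + 85216*I*√113/129 ≈ -2642.4 + 7022.2*I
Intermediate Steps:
T(P) = 4 + √(45 + P) (T(P) = 4 + √(-3*(-15) + P) = 4 + √(45 + P))
-85216/T(-158) = -85216/(4 + √(45 - 158)) = -85216/(4 + √(-113)) = -85216/(4 + I*√113)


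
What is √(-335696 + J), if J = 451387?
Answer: √115691 ≈ 340.13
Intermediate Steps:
√(-335696 + J) = √(-335696 + 451387) = √115691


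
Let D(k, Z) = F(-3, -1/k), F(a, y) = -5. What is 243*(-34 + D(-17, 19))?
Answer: -9477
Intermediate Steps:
D(k, Z) = -5
243*(-34 + D(-17, 19)) = 243*(-34 - 5) = 243*(-39) = -9477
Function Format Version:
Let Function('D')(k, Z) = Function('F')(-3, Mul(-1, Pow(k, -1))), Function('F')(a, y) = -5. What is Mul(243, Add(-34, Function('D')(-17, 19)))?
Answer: -9477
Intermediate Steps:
Function('D')(k, Z) = -5
Mul(243, Add(-34, Function('D')(-17, 19))) = Mul(243, Add(-34, -5)) = Mul(243, -39) = -9477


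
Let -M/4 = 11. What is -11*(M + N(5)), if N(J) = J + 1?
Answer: 418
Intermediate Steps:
M = -44 (M = -4*11 = -44)
N(J) = 1 + J
-11*(M + N(5)) = -11*(-44 + (1 + 5)) = -11*(-44 + 6) = -11*(-38) = 418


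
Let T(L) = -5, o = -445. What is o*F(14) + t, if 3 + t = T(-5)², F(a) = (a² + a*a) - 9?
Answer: -170413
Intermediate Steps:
F(a) = -9 + 2*a² (F(a) = (a² + a²) - 9 = 2*a² - 9 = -9 + 2*a²)
t = 22 (t = -3 + (-5)² = -3 + 25 = 22)
o*F(14) + t = -445*(-9 + 2*14²) + 22 = -445*(-9 + 2*196) + 22 = -445*(-9 + 392) + 22 = -445*383 + 22 = -170435 + 22 = -170413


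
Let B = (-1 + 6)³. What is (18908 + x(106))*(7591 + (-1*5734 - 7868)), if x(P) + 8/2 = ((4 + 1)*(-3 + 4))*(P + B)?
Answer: -120574649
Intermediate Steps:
B = 125 (B = 5³ = 125)
x(P) = 621 + 5*P (x(P) = -4 + ((4 + 1)*(-3 + 4))*(P + 125) = -4 + (5*1)*(125 + P) = -4 + 5*(125 + P) = -4 + (625 + 5*P) = 621 + 5*P)
(18908 + x(106))*(7591 + (-1*5734 - 7868)) = (18908 + (621 + 5*106))*(7591 + (-1*5734 - 7868)) = (18908 + (621 + 530))*(7591 + (-5734 - 7868)) = (18908 + 1151)*(7591 - 13602) = 20059*(-6011) = -120574649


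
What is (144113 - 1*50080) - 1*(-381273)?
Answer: 475306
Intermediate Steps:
(144113 - 1*50080) - 1*(-381273) = (144113 - 50080) + 381273 = 94033 + 381273 = 475306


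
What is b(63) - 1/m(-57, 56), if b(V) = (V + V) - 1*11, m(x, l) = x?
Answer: 6556/57 ≈ 115.02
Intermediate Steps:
b(V) = -11 + 2*V (b(V) = 2*V - 11 = -11 + 2*V)
b(63) - 1/m(-57, 56) = (-11 + 2*63) - 1/(-57) = (-11 + 126) - 1*(-1/57) = 115 + 1/57 = 6556/57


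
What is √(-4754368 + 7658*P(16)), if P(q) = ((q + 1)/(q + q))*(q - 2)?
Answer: 3*I*√8350954/4 ≈ 2167.4*I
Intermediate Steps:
P(q) = (1 + q)*(-2 + q)/(2*q) (P(q) = ((1 + q)/((2*q)))*(-2 + q) = ((1 + q)*(1/(2*q)))*(-2 + q) = ((1 + q)/(2*q))*(-2 + q) = (1 + q)*(-2 + q)/(2*q))
√(-4754368 + 7658*P(16)) = √(-4754368 + 7658*((½)*(-2 + 16*(-1 + 16))/16)) = √(-4754368 + 7658*((½)*(1/16)*(-2 + 16*15))) = √(-4754368 + 7658*((½)*(1/16)*(-2 + 240))) = √(-4754368 + 7658*((½)*(1/16)*238)) = √(-4754368 + 7658*(119/16)) = √(-4754368 + 455651/8) = √(-37579293/8) = 3*I*√8350954/4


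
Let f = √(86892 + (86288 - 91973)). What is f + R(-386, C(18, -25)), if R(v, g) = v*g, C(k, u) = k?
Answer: -6948 + 3*√9023 ≈ -6663.0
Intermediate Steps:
R(v, g) = g*v
f = 3*√9023 (f = √(86892 - 5685) = √81207 = 3*√9023 ≈ 284.97)
f + R(-386, C(18, -25)) = 3*√9023 + 18*(-386) = 3*√9023 - 6948 = -6948 + 3*√9023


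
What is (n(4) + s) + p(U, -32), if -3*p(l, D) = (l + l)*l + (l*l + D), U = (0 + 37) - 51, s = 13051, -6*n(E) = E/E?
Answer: 25731/2 ≈ 12866.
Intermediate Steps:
n(E) = -⅙ (n(E) = -E/(6*E) = -⅙*1 = -⅙)
U = -14 (U = 37 - 51 = -14)
p(l, D) = -l² - D/3 (p(l, D) = -((l + l)*l + (l*l + D))/3 = -((2*l)*l + (l² + D))/3 = -(2*l² + (D + l²))/3 = -(D + 3*l²)/3 = -l² - D/3)
(n(4) + s) + p(U, -32) = (-⅙ + 13051) + (-1*(-14)² - ⅓*(-32)) = 78305/6 + (-1*196 + 32/3) = 78305/6 + (-196 + 32/3) = 78305/6 - 556/3 = 25731/2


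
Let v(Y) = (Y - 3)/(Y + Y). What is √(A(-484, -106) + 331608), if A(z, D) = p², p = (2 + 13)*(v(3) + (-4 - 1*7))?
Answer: √358833 ≈ 599.03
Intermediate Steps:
v(Y) = (-3 + Y)/(2*Y) (v(Y) = (-3 + Y)/((2*Y)) = (-3 + Y)*(1/(2*Y)) = (-3 + Y)/(2*Y))
p = -165 (p = (2 + 13)*((½)*(-3 + 3)/3 + (-4 - 1*7)) = 15*((½)*(⅓)*0 + (-4 - 7)) = 15*(0 - 11) = 15*(-11) = -165)
A(z, D) = 27225 (A(z, D) = (-165)² = 27225)
√(A(-484, -106) + 331608) = √(27225 + 331608) = √358833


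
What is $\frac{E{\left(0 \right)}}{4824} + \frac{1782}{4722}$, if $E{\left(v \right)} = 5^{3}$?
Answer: $\frac{1531103}{3796488} \approx 0.40329$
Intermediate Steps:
$E{\left(v \right)} = 125$
$\frac{E{\left(0 \right)}}{4824} + \frac{1782}{4722} = \frac{125}{4824} + \frac{1782}{4722} = 125 \cdot \frac{1}{4824} + 1782 \cdot \frac{1}{4722} = \frac{125}{4824} + \frac{297}{787} = \frac{1531103}{3796488}$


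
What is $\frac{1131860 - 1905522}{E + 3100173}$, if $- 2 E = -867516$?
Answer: $- \frac{773662}{3533931} \approx -0.21892$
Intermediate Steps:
$E = 433758$ ($E = \left(- \frac{1}{2}\right) \left(-867516\right) = 433758$)
$\frac{1131860 - 1905522}{E + 3100173} = \frac{1131860 - 1905522}{433758 + 3100173} = - \frac{773662}{3533931}$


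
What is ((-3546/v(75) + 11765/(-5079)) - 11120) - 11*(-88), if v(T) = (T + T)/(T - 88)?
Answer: -1250322368/126975 ≈ -9847.0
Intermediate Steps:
v(T) = 2*T/(-88 + T) (v(T) = (2*T)/(-88 + T) = 2*T/(-88 + T))
((-3546/v(75) + 11765/(-5079)) - 11120) - 11*(-88) = ((-3546/(2*75/(-88 + 75)) + 11765/(-5079)) - 11120) - 11*(-88) = ((-3546/(2*75/(-13)) + 11765*(-1/5079)) - 11120) + 968 = ((-3546/(2*75*(-1/13)) - 11765/5079) - 11120) + 968 = ((-3546/(-150/13) - 11765/5079) - 11120) + 968 = ((-3546*(-13/150) - 11765/5079) - 11120) + 968 = ((7683/25 - 11765/5079) - 11120) + 968 = (38727832/126975 - 11120) + 968 = -1373234168/126975 + 968 = -1250322368/126975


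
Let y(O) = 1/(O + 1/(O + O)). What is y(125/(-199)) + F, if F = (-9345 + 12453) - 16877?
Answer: -975597169/70851 ≈ -13770.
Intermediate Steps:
y(O) = 1/(O + 1/(2*O))
F = -13769 (F = 3108 - 16877 = -13769)
y(125/(-199)) + F = 2*(125/(-199))/(1 + 2*(125/(-199))²) - 13769 = 2*(125*(-1/199))/(1 + 2*(125*(-1/199))²) - 13769 = 2*(-125/199)/(1 + 2*(-125/199)²) - 13769 = 2*(-125/199)/(1 + 2*(15625/39601)) - 13769 = 2*(-125/199)/(1 + 31250/39601) - 13769 = 2*(-125/199)/(70851/39601) - 13769 = 2*(-125/199)*(39601/70851) - 13769 = -49750/70851 - 13769 = -975597169/70851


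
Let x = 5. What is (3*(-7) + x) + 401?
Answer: 385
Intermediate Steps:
(3*(-7) + x) + 401 = (3*(-7) + 5) + 401 = (-21 + 5) + 401 = -16 + 401 = 385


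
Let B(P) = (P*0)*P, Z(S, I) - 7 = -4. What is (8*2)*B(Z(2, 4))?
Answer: 0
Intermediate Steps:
Z(S, I) = 3 (Z(S, I) = 7 - 4 = 3)
B(P) = 0 (B(P) = 0*P = 0)
(8*2)*B(Z(2, 4)) = (8*2)*0 = 16*0 = 0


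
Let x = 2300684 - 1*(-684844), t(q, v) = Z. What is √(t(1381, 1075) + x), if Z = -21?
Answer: 3*√331723 ≈ 1727.9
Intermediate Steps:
t(q, v) = -21
x = 2985528 (x = 2300684 + 684844 = 2985528)
√(t(1381, 1075) + x) = √(-21 + 2985528) = √2985507 = 3*√331723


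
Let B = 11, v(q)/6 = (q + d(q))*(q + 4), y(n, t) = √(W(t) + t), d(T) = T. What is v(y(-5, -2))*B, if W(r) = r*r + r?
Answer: 0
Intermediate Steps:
W(r) = r + r² (W(r) = r² + r = r + r²)
y(n, t) = √(t + t*(1 + t)) (y(n, t) = √(t*(1 + t) + t) = √(t + t*(1 + t)))
v(q) = 12*q*(4 + q) (v(q) = 6*((q + q)*(q + 4)) = 6*((2*q)*(4 + q)) = 6*(2*q*(4 + q)) = 12*q*(4 + q))
v(y(-5, -2))*B = (12*√(-2*(2 - 2))*(4 + √(-2*(2 - 2))))*11 = (12*√(-2*0)*(4 + √(-2*0)))*11 = (12*√0*(4 + √0))*11 = (12*0*(4 + 0))*11 = (12*0*4)*11 = 0*11 = 0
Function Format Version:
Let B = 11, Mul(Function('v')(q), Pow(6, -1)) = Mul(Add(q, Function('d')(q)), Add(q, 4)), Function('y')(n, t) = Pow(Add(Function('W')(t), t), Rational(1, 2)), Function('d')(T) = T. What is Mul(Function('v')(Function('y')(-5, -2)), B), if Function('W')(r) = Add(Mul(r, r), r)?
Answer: 0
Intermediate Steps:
Function('W')(r) = Add(r, Pow(r, 2)) (Function('W')(r) = Add(Pow(r, 2), r) = Add(r, Pow(r, 2)))
Function('y')(n, t) = Pow(Add(t, Mul(t, Add(1, t))), Rational(1, 2)) (Function('y')(n, t) = Pow(Add(Mul(t, Add(1, t)), t), Rational(1, 2)) = Pow(Add(t, Mul(t, Add(1, t))), Rational(1, 2)))
Function('v')(q) = Mul(12, q, Add(4, q)) (Function('v')(q) = Mul(6, Mul(Add(q, q), Add(q, 4))) = Mul(6, Mul(Mul(2, q), Add(4, q))) = Mul(6, Mul(2, q, Add(4, q))) = Mul(12, q, Add(4, q)))
Mul(Function('v')(Function('y')(-5, -2)), B) = Mul(Mul(12, Pow(Mul(-2, Add(2, -2)), Rational(1, 2)), Add(4, Pow(Mul(-2, Add(2, -2)), Rational(1, 2)))), 11) = Mul(Mul(12, Pow(Mul(-2, 0), Rational(1, 2)), Add(4, Pow(Mul(-2, 0), Rational(1, 2)))), 11) = Mul(Mul(12, Pow(0, Rational(1, 2)), Add(4, Pow(0, Rational(1, 2)))), 11) = Mul(Mul(12, 0, Add(4, 0)), 11) = Mul(Mul(12, 0, 4), 11) = Mul(0, 11) = 0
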